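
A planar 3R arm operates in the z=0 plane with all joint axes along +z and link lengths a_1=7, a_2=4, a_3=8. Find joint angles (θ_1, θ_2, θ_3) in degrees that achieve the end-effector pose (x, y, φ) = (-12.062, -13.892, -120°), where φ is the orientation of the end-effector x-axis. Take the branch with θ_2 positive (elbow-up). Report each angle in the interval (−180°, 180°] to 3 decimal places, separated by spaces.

-150.006 30.015 -0.009

wrist centre = target − a_3·(cos φ, sin φ) = (-8.0620, -6.9638)
cos θ_2 = (113.4903−7²−4²)/(2·7·4) = 0.8659; θ_2 = 30.0146° (elbow-up)
β = atan2(-6.9638,-8.0620) = -139.1802°; ψ = atan2(2.0009,10.4636) = 10.8256°
θ_1 = β − ψ = -150.0058°
θ_3 = φ − θ_1 − θ_2 = -0.0088° (wrapped to (-180°,180°])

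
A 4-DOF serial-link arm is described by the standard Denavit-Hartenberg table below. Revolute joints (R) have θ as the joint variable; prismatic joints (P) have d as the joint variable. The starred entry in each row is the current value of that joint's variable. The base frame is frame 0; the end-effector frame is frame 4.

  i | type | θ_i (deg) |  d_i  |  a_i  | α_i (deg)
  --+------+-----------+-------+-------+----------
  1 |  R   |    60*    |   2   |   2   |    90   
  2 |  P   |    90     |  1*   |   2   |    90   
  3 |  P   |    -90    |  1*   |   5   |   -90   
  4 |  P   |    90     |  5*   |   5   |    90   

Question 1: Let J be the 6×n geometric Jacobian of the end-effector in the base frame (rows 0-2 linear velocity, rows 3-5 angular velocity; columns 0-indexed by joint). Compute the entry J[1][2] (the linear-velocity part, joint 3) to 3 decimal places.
0.866

prismatic axis z_2 = (0.5000,0.8660,-0.0000)
J_v[:, 2] = z_2; J_ω[:, 2] = (0,0,0)
entry J[1][2] = 0.8660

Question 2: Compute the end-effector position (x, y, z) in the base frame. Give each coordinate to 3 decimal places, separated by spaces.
after link 1: o_1 = (1.0000, 1.7321, 2.0000)
after link 2: o_2 = (1.8660, 1.2321, 4.0000)
after link 3: o_3 = (-1.9641, 4.5981, 4.0000)
after link 4: o_4 = (-4.4641, 0.2679, 9.0000)

-4.464 0.268 9.000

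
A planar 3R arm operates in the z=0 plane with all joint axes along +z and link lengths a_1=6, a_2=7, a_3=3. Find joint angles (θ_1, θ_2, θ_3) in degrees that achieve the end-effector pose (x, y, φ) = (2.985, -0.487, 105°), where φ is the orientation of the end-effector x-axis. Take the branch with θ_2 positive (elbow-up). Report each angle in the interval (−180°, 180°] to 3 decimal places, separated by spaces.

-120.002 134.998 90.004

wrist centre = target − a_3·(cos φ, sin φ) = (3.7615, -3.3848)
cos θ_2 = (25.6053−6²−7²)/(2·6·7) = -0.7071; θ_2 = 134.9978° (elbow-up)
β = atan2(-3.3848,3.7615) = -41.9827°; ψ = atan2(4.9499,1.0504) = 78.0188°
θ_1 = β − ψ = -120.0016°
θ_3 = φ − θ_1 − θ_2 = 90.0037° (wrapped to (-180°,180°])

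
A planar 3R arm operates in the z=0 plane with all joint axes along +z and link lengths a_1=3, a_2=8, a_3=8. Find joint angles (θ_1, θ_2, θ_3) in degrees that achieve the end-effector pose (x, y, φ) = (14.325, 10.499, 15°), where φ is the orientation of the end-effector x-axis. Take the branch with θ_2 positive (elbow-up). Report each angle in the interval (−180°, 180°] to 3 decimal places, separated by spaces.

29.999 30.005 -45.004

wrist centre = target − a_3·(cos φ, sin φ) = (6.5976, 8.4284)
cos θ_2 = (114.5670−3²−8²)/(2·3·8) = 0.8660; θ_2 = 30.0054° (elbow-up)
β = atan2(8.4284,6.5976) = 51.9470°; ψ = atan2(4.0006,9.9278) = 21.9481°
θ_1 = β − ψ = 29.9989°
θ_3 = φ − θ_1 − θ_2 = -45.0042° (wrapped to (-180°,180°])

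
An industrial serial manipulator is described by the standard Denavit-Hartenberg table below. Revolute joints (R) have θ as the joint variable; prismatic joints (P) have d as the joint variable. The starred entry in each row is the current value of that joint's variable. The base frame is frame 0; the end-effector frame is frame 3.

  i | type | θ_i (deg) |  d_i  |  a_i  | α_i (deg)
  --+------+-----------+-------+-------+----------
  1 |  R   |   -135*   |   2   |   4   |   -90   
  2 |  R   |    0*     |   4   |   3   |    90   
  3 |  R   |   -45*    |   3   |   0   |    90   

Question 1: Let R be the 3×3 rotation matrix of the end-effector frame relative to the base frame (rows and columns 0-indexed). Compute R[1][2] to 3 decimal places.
End-effector z-axis (col 2 of R) = (-0.0000,1.0000,0.0000)
R[1][2] = 1.0000

1.000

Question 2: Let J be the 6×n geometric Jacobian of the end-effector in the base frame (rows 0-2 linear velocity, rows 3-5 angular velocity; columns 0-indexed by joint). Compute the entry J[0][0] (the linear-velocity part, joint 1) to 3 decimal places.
7.778

axis z_0 = ẑ; lever o_n−o_0 = (-2.1213,-7.7782,5.0000)
cross product → J_v[:, 0] = (7.7782,-2.1213,0.0000)
J_ω[:, 0] = z_0
entry J[0][0] = 7.7782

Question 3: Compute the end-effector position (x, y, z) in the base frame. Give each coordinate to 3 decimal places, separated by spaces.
after link 1: o_1 = (-2.8284, -2.8284, 2.0000)
after link 2: o_2 = (-2.1213, -7.7782, 2.0000)
after link 3: o_3 = (-2.1213, -7.7782, 5.0000)

-2.121 -7.778 5.000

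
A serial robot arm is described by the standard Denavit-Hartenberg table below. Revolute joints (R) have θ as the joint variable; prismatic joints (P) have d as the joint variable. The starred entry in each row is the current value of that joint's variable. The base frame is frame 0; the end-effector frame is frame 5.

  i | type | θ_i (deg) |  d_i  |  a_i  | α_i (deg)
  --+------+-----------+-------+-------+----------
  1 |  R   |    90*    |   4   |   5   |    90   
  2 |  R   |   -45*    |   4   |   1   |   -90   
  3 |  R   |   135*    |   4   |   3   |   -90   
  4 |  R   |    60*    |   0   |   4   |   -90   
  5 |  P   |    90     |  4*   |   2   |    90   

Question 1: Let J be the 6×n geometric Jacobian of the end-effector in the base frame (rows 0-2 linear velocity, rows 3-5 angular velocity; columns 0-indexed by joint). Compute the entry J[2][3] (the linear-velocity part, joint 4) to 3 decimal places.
-1.697

axis z_3 = (0.7071,-0.5000,0.5000); lever o_n−o_3 = (-0.3789,-2.1317,-5.5958)
cross product → J_v[:, 3] = (3.8637,3.7673,-1.6968)
J_ω[:, 3] = z_3
entry J[2][3] = -1.6968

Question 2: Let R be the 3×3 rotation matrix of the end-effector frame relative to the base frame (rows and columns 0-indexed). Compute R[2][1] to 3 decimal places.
End-effector y-axis (col 1 of R) = (0.6124,0.0795,-0.7866)
R[2][1] = -0.7866

-0.787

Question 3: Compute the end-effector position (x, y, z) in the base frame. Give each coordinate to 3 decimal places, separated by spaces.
1.500 4.904 2.026

after link 1: o_1 = (0.0000, 5.0000, 4.0000)
after link 2: o_2 = (4.0000, 5.7071, 3.2929)
after link 3: o_3 = (1.8787, 7.0355, 7.6213)
after link 4: o_4 = (0.4645, 3.5860, 6.1718)
after link 5: o_5 = (1.4997, 4.9039, 2.0256)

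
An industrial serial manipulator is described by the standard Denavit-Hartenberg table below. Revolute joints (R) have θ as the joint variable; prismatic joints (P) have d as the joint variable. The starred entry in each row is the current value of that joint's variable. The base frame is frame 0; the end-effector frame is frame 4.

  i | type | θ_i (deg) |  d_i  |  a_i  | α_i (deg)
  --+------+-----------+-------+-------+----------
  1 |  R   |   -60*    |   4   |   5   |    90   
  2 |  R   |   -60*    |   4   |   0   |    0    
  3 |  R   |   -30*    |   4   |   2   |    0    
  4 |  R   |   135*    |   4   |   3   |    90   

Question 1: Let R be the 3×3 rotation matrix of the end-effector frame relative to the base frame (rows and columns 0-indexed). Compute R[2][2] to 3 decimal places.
End-effector z-axis (col 2 of R) = (0.3536,-0.6124,-0.7071)
R[2][2] = -0.7071

-0.707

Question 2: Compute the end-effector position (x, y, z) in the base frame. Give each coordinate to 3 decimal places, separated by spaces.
-6.832 -12.167 4.121

after link 1: o_1 = (2.5000, -4.3301, 4.0000)
after link 2: o_2 = (-0.9641, -6.3301, 4.0000)
after link 3: o_3 = (-4.4282, -8.3301, 2.0000)
after link 4: o_4 = (-6.8316, -12.1672, 4.1213)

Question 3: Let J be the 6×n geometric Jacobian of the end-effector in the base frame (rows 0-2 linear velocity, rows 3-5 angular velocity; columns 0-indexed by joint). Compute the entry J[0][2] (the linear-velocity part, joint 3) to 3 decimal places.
axis z_2 = (-0.8660,-0.5000,0.0000); lever o_n−o_2 = (-5.8675,-5.8371,0.1213)
cross product → J_v[:, 2] = (-0.0607,0.1051,2.1213)
J_ω[:, 2] = z_2
entry J[0][2] = -0.0607

-0.061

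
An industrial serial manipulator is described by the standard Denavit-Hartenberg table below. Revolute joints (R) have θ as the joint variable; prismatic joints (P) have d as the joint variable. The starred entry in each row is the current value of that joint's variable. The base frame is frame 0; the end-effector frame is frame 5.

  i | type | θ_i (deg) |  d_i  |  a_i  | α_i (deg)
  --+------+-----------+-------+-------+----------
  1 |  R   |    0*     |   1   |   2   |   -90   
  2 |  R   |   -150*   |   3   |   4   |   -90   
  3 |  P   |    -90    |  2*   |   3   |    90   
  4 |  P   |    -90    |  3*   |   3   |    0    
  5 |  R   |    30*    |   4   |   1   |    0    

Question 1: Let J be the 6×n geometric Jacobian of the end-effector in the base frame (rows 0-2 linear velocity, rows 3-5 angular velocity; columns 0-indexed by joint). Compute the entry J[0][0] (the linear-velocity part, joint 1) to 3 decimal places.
axis z_0 = ẑ; lever o_n−o_0 = (3.6651,6.5000,-2.1160)
cross product → J_v[:, 0] = (-6.5000,3.6651,0.0000)
J_ω[:, 0] = z_0
entry J[0][0] = -6.5000

-6.500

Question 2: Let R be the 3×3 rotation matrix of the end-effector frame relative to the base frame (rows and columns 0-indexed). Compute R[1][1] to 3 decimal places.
0.866

End-effector y-axis (col 1 of R) = (0.2500,0.8660,0.4330)
R[1][1] = 0.8660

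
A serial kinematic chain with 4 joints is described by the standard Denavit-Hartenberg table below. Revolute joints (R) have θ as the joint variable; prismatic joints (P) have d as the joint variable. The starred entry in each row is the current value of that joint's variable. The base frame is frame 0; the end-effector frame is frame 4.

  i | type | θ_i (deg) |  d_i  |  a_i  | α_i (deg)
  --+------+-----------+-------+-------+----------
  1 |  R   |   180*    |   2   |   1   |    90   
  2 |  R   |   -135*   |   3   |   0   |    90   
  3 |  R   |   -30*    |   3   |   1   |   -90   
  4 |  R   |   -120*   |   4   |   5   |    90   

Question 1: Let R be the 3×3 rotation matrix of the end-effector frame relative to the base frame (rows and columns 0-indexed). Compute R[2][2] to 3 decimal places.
End-effector z-axis (col 2 of R) = (-0.8839,0.4330,0.1768)
R[2][2] = 0.1768

0.177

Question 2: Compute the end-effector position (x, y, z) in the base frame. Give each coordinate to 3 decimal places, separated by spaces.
after link 1: o_1 = (-1.0000, 0.0000, 2.0000)
after link 2: o_2 = (-1.0000, 3.0000, 2.0000)
after link 3: o_3 = (1.7337, 2.5000, 3.5089)
after link 4: o_4 = (4.6788, 7.2141, 6.6875)

4.679 7.214 6.688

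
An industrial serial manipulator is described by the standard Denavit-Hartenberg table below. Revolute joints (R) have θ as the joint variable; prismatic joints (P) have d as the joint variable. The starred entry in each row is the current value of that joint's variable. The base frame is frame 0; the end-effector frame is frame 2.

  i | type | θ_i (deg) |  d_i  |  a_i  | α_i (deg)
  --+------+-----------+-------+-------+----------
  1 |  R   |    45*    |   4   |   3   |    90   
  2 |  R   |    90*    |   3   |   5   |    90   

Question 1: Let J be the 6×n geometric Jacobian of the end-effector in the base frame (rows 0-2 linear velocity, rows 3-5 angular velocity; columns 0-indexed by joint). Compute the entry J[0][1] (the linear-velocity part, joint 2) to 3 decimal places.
axis z_1 = (0.7071,-0.7071,0.0000); lever o_n−o_1 = (2.1213,-2.1213,5.0000)
cross product → J_v[:, 1] = (-3.5355,-3.5355,0.0000)
J_ω[:, 1] = z_1
entry J[0][1] = -3.5355

-3.536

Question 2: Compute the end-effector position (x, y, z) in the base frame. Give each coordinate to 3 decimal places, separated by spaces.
after link 1: o_1 = (2.1213, 2.1213, 4.0000)
after link 2: o_2 = (4.2426, -0.0000, 9.0000)

4.243 -0.000 9.000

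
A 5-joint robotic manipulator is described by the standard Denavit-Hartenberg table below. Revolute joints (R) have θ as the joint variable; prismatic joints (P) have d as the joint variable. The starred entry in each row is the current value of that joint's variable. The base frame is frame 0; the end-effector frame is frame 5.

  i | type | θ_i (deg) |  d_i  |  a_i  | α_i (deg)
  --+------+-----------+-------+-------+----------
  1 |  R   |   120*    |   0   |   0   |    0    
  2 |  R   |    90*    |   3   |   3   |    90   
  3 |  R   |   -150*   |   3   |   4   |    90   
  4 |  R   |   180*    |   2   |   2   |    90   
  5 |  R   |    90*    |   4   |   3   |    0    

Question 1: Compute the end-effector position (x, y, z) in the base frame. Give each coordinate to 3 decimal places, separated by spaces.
after link 1: o_1 = (0.0000, 0.0000, 0.0000)
after link 2: o_2 = (-2.5981, -1.5000, 3.0000)
after link 3: o_3 = (-1.0981, 2.8301, 1.0000)
after link 4: o_4 = (-1.7321, 2.4641, 3.7321)
after link 5: o_5 = (-2.4330, 6.6782, 6.3301)

-2.433 6.678 6.330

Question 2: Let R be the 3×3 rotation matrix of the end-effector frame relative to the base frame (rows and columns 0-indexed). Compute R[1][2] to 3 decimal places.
0.866

End-effector z-axis (col 2 of R) = (-0.5000,0.8660,0.0000)
R[1][2] = 0.8660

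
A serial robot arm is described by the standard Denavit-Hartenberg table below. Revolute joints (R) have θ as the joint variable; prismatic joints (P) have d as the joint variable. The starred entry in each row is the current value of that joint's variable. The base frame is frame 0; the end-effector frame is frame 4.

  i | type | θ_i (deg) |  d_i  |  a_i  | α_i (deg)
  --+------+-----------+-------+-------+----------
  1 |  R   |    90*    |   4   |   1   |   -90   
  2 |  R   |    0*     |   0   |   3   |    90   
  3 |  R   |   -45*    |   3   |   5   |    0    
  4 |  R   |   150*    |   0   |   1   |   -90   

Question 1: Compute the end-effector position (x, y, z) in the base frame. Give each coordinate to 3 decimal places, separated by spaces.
2.570 7.277 7.000

after link 1: o_1 = (0.0000, 1.0000, 4.0000)
after link 2: o_2 = (0.0000, 4.0000, 4.0000)
after link 3: o_3 = (3.5355, 7.5355, 7.0000)
after link 4: o_4 = (2.5696, 7.2767, 7.0000)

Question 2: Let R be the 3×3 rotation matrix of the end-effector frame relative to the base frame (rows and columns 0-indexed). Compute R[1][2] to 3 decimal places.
End-effector z-axis (col 2 of R) = (0.2588,-0.9659,0.0000)
R[1][2] = -0.9659

-0.966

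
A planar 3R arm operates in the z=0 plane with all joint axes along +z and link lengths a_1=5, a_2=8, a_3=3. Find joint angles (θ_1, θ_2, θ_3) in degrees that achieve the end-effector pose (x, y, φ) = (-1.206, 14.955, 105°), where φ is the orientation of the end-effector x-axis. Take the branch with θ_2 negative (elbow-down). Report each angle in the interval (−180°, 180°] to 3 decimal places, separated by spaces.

120.005 -45.008 30.002

wrist centre = target − a_3·(cos φ, sin φ) = (-0.4295, 12.0572)
cos θ_2 = (145.5611−5²−8²)/(2·5·8) = 0.7070; θ_2 = -45.0075° (elbow-down)
β = atan2(12.0572,-0.4295) = 92.0403°; ψ = atan2(-5.6576,10.6561) = -27.9649°
θ_1 = β − ψ = 120.0053°
θ_3 = φ − θ_1 − θ_2 = 30.0022° (wrapped to (-180°,180°])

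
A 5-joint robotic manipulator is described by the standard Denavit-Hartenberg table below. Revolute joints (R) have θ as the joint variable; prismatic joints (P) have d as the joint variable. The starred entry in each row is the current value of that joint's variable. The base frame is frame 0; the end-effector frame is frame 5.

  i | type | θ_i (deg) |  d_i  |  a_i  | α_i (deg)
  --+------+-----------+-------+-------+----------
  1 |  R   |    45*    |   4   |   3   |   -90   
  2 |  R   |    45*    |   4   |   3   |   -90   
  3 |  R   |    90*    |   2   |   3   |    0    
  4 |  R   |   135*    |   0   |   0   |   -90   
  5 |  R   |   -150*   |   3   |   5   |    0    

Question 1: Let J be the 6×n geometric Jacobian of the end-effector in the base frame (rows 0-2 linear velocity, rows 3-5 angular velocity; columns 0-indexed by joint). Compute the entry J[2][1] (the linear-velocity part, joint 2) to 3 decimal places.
-2.604

axis z_1 = (-0.7071,0.7071,0.0000); lever o_n−o_1 = (1.7995,1.8836,-8.9684)
cross product → J_v[:, 1] = (-6.3416,-6.3416,-2.6044)
J_ω[:, 1] = z_1
entry J[2][1] = -2.6044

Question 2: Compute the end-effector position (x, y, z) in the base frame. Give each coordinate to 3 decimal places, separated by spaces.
after link 1: o_1 = (2.1213, 2.1213, 4.0000)
after link 2: o_2 = (0.7929, 6.4497, 1.8787)
after link 3: o_3 = (1.9142, 3.3284, 0.4645)
after link 4: o_4 = (1.9142, 3.3284, 0.4645)
after link 5: o_5 = (3.9209, 4.0050, -4.9684)

3.921 4.005 -4.968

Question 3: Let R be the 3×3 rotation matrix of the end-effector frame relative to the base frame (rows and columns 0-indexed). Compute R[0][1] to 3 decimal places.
End-effector y-axis (col 1 of R) = (-0.8598,-0.3598,-0.3624)
R[0][1] = -0.8598

-0.860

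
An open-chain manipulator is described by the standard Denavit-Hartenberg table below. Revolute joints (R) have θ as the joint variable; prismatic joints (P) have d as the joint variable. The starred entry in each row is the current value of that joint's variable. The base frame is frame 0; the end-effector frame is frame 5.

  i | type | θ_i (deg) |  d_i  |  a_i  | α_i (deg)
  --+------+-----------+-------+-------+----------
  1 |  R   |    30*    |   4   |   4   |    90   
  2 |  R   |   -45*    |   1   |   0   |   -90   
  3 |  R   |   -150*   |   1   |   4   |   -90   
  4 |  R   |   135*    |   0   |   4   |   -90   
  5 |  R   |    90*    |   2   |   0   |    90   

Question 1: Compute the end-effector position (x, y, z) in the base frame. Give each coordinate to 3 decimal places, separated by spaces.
3.778 1.167 3.559

after link 1: o_1 = (3.4641, 2.0000, 4.0000)
after link 2: o_2 = (3.9641, 1.1340, 4.0000)
after link 3: o_3 = (3.4552, -1.4693, 7.1566)
after link 4: o_4 = (2.5160, -0.3785, 3.4245)
after link 5: o_5 = (3.7785, 1.1669, 3.5585)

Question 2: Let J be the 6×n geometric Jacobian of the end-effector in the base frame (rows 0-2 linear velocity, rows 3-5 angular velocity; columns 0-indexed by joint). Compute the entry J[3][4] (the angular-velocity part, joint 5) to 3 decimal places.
axis z_4 = (0.6312,0.7727,0.0670); lever o_n−o_4 = (1.2625,1.5454,0.1340)
cross product → J_v[:, 4] = (-0.0000,0.0000,0.0000)
J_ω[:, 4] = z_4
entry J[3][4] = 0.6312

0.631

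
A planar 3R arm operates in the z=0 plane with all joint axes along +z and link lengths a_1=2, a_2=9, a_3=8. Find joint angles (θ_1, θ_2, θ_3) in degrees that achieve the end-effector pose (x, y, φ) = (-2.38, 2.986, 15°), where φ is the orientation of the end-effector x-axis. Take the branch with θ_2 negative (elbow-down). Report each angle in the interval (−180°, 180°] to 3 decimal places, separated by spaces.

-134.998 -60.004 -149.998

wrist centre = target − a_3·(cos φ, sin φ) = (-10.1074, 0.9154)
cos θ_2 = (102.9977−2²−9²)/(2·2·9) = 0.4999; θ_2 = -60.0042° (elbow-down)
β = atan2(0.9154,-10.1074) = 174.8247°; ψ = atan2(-7.7946,6.4994) = -50.1772°
θ_1 = β − ψ = 225.0020°
θ_3 = φ − θ_1 − θ_2 = -149.9978° (wrapped to (-180°,180°])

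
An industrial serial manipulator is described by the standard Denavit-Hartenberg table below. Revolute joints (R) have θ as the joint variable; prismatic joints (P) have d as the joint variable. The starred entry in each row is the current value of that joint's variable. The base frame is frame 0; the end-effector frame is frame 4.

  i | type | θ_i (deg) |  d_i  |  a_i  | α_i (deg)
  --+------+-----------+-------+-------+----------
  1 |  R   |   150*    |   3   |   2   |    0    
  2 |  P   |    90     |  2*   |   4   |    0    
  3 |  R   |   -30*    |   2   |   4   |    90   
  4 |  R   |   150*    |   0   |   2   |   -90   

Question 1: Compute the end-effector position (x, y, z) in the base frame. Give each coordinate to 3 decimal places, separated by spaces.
-5.696 -3.598 8.000

after link 1: o_1 = (-1.7321, 1.0000, 3.0000)
after link 2: o_2 = (-3.7321, -2.4641, 5.0000)
after link 3: o_3 = (-7.1962, -4.4641, 7.0000)
after link 4: o_4 = (-5.6962, -3.5981, 8.0000)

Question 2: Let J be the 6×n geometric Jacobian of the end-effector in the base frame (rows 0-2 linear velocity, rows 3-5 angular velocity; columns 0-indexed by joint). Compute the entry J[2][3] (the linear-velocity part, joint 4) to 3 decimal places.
-1.732

axis z_3 = (-0.5000,0.8660,0.0000); lever o_n−o_3 = (1.5000,0.8660,1.0000)
cross product → J_v[:, 3] = (0.8660,0.5000,-1.7321)
J_ω[:, 3] = z_3
entry J[2][3] = -1.7321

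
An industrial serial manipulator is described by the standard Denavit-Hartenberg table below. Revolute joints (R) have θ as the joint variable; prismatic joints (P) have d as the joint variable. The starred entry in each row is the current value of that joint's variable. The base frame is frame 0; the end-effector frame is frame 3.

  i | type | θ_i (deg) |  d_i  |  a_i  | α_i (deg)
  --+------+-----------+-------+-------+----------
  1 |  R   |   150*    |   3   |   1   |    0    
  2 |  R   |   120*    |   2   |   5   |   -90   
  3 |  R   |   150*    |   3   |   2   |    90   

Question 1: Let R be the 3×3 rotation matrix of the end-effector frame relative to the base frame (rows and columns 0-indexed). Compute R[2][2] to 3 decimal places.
-0.866

End-effector z-axis (col 2 of R) = (0.0000,-0.5000,-0.8660)
R[2][2] = -0.8660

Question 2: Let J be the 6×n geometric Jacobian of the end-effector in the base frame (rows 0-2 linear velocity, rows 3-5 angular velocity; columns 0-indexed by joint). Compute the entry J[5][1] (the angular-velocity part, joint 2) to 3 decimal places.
1.000

axis z_1 = (0.0000,0.0000,1.0000); lever o_n−o_1 = (3.0000,-3.2679,1.0000)
cross product → J_v[:, 1] = (3.2679,3.0000,-0.0000)
J_ω[:, 1] = z_1
entry J[5][1] = 1.0000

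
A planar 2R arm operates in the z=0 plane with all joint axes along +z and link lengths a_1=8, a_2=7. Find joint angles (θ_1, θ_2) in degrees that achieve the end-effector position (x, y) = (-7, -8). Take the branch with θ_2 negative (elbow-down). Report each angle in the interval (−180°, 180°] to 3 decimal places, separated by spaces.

-90.000 -90.000

cos θ_2 = (113.0000−8²−7²)/(2·8·7) = 0.0000; θ_2 = -90.0000° (elbow-down)
β = atan2(-8.0000,-7.0000) = -131.1859°; ψ = atan2(-7.0000,8.0000) = -41.1859°
θ_1 = β − ψ = -90.0000°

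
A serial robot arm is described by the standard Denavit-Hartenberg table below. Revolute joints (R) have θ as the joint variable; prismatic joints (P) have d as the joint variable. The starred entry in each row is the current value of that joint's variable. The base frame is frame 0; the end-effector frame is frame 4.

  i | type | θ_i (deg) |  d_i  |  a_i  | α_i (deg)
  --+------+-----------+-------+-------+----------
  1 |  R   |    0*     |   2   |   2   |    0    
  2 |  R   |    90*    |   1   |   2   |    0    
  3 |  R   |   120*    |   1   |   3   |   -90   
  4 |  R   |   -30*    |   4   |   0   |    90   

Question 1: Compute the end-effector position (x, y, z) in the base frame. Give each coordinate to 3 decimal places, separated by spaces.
after link 1: o_1 = (2.0000, 0.0000, 2.0000)
after link 2: o_2 = (2.0000, 2.0000, 3.0000)
after link 3: o_3 = (-0.5981, 0.5000, 4.0000)
after link 4: o_4 = (1.4019, -2.9641, 4.0000)

1.402 -2.964 4.000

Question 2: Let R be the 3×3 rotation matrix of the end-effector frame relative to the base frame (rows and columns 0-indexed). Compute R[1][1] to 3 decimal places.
End-effector y-axis (col 1 of R) = (0.5000,-0.8660,0.0000)
R[1][1] = -0.8660

-0.866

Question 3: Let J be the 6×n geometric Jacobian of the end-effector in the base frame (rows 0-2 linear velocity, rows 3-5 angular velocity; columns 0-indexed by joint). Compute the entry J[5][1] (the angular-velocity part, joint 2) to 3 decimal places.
1.000

axis z_1 = (0.0000,0.0000,1.0000); lever o_n−o_1 = (-0.5981,-2.9641,2.0000)
cross product → J_v[:, 1] = (2.9641,-0.5981,0.0000)
J_ω[:, 1] = z_1
entry J[5][1] = 1.0000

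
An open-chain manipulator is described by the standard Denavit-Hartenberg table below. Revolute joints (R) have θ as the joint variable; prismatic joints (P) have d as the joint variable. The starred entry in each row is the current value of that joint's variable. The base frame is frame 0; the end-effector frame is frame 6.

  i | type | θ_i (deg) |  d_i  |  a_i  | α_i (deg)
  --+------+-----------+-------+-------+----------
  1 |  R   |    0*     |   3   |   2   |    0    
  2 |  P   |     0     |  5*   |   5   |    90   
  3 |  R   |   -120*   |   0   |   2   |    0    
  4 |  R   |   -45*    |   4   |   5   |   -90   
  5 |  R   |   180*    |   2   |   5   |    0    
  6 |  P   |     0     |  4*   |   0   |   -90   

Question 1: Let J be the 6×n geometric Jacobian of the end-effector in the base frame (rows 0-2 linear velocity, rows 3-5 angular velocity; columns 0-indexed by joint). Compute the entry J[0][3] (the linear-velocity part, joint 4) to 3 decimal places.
axis z_3 = (0.0000,-1.0000,0.0000); lever o_n−o_3 = (1.5529,-4.0000,-5.7956)
cross product → J_v[:, 3] = (5.7956,0.0000,1.5529)
J_ω[:, 3] = z_3
entry J[0][3] = 5.7956

5.796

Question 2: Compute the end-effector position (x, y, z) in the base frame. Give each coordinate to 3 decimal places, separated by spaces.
after link 1: o_1 = (2.0000, 0.0000, 3.0000)
after link 2: o_2 = (7.0000, 0.0000, 8.0000)
after link 3: o_3 = (6.0000, -0.0000, 6.2679)
after link 4: o_4 = (1.1704, -4.0000, 4.9739)
after link 5: o_5 = (6.5176, -4.0000, 4.3361)
after link 6: o_6 = (7.5529, -4.0000, 0.4724)

7.553 -4.000 0.472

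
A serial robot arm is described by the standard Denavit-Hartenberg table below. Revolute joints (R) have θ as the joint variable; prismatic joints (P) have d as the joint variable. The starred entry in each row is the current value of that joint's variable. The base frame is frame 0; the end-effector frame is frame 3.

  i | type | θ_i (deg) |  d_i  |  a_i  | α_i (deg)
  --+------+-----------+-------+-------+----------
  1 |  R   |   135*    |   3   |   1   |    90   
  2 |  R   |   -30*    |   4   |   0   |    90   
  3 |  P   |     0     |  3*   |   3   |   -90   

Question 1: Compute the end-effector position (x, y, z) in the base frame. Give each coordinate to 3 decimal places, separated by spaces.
after link 1: o_1 = (-0.7071, 0.7071, 3.0000)
after link 2: o_2 = (2.1213, 3.5355, 3.0000)
after link 3: o_3 = (1.3449, 4.3120, -1.0981)

1.345 4.312 -1.098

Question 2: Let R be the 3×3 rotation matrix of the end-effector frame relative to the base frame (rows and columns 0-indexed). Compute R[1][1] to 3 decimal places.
End-effector y-axis (col 1 of R) = (-0.3536,0.3536,0.8660)
R[1][1] = 0.3536

0.354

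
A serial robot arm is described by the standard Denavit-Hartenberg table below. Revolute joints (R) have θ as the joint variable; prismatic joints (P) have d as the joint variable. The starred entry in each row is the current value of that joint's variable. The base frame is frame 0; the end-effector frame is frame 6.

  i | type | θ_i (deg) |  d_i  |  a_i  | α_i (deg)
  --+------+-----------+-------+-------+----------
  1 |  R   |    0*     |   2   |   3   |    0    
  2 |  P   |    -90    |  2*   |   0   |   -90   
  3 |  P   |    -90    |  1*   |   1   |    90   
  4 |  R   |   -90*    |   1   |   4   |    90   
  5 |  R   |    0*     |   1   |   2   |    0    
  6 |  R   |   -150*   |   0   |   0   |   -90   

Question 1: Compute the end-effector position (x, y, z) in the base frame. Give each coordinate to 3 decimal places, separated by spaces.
after link 1: o_1 = (3.0000, 0.0000, 2.0000)
after link 2: o_2 = (3.0000, 0.0000, 4.0000)
after link 3: o_3 = (4.0000, -0.0000, 5.0000)
after link 4: o_4 = (-0.0000, 1.0000, 5.0000)
after link 5: o_5 = (-2.0000, 1.0000, 4.0000)
after link 6: o_6 = (-2.0000, 1.0000, 4.0000)

-2.000 1.000 4.000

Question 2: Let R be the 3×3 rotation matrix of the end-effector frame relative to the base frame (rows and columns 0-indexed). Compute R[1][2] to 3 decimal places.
End-effector z-axis (col 2 of R) = (-0.5000,-0.8660,-0.0000)
R[1][2] = -0.8660

-0.866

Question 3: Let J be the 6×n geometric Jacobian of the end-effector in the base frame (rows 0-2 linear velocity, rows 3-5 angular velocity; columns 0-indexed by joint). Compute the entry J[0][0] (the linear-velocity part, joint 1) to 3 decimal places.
-1.000

axis z_0 = ẑ; lever o_n−o_0 = (-2.0000,1.0000,4.0000)
cross product → J_v[:, 0] = (-1.0000,-2.0000,0.0000)
J_ω[:, 0] = z_0
entry J[0][0] = -1.0000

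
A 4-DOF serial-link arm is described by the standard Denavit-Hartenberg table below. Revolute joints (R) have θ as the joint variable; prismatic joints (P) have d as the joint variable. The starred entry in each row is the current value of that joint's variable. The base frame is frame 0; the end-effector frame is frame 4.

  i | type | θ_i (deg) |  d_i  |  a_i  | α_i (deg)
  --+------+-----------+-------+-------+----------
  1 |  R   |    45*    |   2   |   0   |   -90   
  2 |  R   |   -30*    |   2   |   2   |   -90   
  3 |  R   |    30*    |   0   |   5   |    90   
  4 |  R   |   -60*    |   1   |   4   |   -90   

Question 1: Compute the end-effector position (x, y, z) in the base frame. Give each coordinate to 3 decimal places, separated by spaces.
4.467 3.570 9.281

after link 1: o_1 = (0.0000, 0.0000, 2.0000)
after link 2: o_2 = (-0.1895, 2.6390, 3.0000)
after link 3: o_3 = (4.2299, 3.5228, 5.1651)
after link 4: o_4 = (4.4668, 3.5702, 9.2811)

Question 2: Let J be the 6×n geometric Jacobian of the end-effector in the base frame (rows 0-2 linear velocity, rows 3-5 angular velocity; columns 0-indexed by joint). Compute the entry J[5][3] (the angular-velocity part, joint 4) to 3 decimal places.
0.250

axis z_3 = (-0.3062,0.9186,0.2500); lever o_n−o_3 = (0.2368,0.0474,4.1160)
cross product → J_v[:, 3] = (3.7690,1.3195,-0.2321)
J_ω[:, 3] = z_3
entry J[5][3] = 0.2500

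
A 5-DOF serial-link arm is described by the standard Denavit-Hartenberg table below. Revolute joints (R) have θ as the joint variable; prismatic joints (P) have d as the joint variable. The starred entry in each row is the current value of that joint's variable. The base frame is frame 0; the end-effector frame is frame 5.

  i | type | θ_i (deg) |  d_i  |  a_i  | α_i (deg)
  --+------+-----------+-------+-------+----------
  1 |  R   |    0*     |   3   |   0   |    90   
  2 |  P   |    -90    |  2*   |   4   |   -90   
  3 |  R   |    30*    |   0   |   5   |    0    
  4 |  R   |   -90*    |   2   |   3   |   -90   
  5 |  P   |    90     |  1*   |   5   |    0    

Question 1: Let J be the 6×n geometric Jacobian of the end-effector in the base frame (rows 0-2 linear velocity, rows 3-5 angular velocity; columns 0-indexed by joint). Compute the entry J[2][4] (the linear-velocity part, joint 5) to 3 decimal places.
-0.866

prismatic axis z_4 = (0.0000,0.5000,-0.8660)
J_v[:, 4] = z_4; J_ω[:, 4] = (0,0,0)
entry J[2][4] = -0.8660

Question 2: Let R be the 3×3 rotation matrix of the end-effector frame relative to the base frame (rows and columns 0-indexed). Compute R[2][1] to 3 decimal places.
0.500

End-effector y-axis (col 1 of R) = (-0.0000,0.8660,0.5000)
R[2][1] = 0.5000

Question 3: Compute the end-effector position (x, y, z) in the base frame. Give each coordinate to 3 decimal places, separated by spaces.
after link 1: o_1 = (0.0000, 0.0000, 3.0000)
after link 2: o_2 = (0.0000, -2.0000, -1.0000)
after link 3: o_3 = (0.0000, 0.5000, -5.3301)
after link 4: o_4 = (2.0000, -2.0981, -6.8301)
after link 5: o_5 = (-3.0000, -1.5981, -7.6962)

-3.000 -1.598 -7.696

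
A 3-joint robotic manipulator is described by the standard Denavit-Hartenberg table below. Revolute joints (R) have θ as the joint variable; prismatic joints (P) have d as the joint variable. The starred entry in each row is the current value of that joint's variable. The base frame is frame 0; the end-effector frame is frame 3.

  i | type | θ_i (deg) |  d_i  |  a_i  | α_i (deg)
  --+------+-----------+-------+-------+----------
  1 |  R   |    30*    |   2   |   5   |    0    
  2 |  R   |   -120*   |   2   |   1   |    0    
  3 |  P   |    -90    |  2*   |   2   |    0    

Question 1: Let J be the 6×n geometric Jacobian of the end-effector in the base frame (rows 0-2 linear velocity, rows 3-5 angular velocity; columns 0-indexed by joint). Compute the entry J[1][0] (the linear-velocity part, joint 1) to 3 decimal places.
2.330

axis z_0 = ẑ; lever o_n−o_0 = (2.3301,1.5000,6.0000)
cross product → J_v[:, 0] = (-1.5000,2.3301,0.0000)
J_ω[:, 0] = z_0
entry J[1][0] = 2.3301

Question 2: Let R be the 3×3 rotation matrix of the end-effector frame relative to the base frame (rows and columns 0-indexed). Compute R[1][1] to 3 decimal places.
-1.000

End-effector y-axis (col 1 of R) = (0.0000,-1.0000,0.0000)
R[1][1] = -1.0000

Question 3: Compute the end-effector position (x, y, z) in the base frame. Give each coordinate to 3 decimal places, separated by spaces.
2.330 1.500 6.000

after link 1: o_1 = (4.3301, 2.5000, 2.0000)
after link 2: o_2 = (4.3301, 1.5000, 4.0000)
after link 3: o_3 = (2.3301, 1.5000, 6.0000)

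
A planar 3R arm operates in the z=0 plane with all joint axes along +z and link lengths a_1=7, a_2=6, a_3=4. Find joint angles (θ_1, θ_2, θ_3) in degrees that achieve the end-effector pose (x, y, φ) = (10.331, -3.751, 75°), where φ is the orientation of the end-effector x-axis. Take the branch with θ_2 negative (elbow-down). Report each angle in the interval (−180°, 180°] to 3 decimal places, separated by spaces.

-18.647 -45.003 138.649

wrist centre = target − a_3·(cos φ, sin φ) = (9.2957, -7.6147)
cos θ_2 = (144.3942−7²−6²)/(2·7·6) = 0.7071; θ_2 = -45.0027° (elbow-down)
β = atan2(-7.6147,9.2957) = -39.3230°; ψ = atan2(-4.2428,11.2424) = -20.6762°
θ_1 = β − ψ = -18.6468°
θ_3 = φ − θ_1 − θ_2 = 138.6495° (wrapped to (-180°,180°])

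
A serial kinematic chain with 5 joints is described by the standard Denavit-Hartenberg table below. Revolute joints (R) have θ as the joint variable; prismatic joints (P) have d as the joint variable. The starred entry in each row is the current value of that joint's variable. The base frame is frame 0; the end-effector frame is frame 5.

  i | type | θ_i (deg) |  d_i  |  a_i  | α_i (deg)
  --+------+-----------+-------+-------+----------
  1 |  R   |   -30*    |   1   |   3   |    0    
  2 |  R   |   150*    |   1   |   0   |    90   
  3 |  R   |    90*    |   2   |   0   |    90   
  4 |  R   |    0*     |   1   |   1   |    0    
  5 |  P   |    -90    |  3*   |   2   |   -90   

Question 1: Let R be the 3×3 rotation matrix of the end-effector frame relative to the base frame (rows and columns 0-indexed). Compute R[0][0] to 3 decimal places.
End-effector x-axis (col 0 of R) = (-0.8660,-0.5000,0.0000)
R[0][0] = -0.8660

-0.866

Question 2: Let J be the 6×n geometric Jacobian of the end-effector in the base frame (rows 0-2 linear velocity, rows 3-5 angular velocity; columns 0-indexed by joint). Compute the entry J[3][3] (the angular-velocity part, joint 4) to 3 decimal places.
axis z_3 = (-0.5000,0.8660,-0.0000); lever o_n−o_3 = (-3.7321,2.4641,1.0000)
cross product → J_v[:, 3] = (0.8660,0.5000,2.0000)
J_ω[:, 3] = z_3
entry J[3][3] = -0.5000

-0.500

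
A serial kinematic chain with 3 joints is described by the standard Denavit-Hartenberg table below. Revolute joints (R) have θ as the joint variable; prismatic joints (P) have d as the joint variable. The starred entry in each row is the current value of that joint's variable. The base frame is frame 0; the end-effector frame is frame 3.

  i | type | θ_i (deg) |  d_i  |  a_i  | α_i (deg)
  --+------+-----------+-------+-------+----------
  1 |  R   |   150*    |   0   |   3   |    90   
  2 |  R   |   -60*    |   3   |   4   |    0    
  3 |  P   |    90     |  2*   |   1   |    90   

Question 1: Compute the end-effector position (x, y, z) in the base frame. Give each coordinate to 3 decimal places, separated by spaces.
after link 1: o_1 = (-2.5981, 1.5000, 0.0000)
after link 2: o_2 = (-2.8301, 5.0981, -3.4641)
after link 3: o_3 = (-2.5801, 7.2631, -2.9641)

-2.580 7.263 -2.964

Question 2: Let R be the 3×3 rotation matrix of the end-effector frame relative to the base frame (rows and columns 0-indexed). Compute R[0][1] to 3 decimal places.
0.500

End-effector y-axis (col 1 of R) = (0.5000,0.8660,0.0000)
R[0][1] = 0.5000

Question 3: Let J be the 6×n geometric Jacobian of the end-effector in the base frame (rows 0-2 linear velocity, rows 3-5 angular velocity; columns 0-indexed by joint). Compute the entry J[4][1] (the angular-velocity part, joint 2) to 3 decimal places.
0.866

axis z_1 = (0.5000,0.8660,0.0000); lever o_n−o_1 = (0.0179,5.7631,-2.9641)
cross product → J_v[:, 1] = (-2.5670,1.4821,2.8660)
J_ω[:, 1] = z_1
entry J[4][1] = 0.8660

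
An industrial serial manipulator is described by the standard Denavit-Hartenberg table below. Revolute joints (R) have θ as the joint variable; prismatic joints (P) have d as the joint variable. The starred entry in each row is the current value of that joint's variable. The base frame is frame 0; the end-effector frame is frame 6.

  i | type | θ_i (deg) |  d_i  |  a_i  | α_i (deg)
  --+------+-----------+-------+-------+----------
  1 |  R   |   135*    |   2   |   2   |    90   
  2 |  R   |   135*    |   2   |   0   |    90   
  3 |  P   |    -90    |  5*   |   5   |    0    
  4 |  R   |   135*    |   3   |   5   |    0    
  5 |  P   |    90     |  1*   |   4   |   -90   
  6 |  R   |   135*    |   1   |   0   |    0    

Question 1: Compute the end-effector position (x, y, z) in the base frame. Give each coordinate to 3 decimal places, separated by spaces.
after link 1: o_1 = (-1.4142, 1.4142, 2.0000)
after link 2: o_2 = (0.0000, 2.8284, 2.0000)
after link 3: o_3 = (-6.0355, 1.7929, 5.5355)
after link 4: o_4 = (-3.2678, 4.0251, 10.1569)
after link 5: o_5 = (-3.1820, 7.9393, 8.8640)
after link 6: o_6 = (-4.0355, 7.7929, 8.3640)

-4.036 7.793 8.364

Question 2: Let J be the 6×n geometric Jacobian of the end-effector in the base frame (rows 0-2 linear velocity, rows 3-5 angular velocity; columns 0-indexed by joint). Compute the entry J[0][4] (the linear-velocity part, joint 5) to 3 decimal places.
-0.500

prismatic axis z_4 = (-0.5000,0.5000,0.7071)
J_v[:, 4] = z_4; J_ω[:, 4] = (0,0,0)
entry J[0][4] = -0.5000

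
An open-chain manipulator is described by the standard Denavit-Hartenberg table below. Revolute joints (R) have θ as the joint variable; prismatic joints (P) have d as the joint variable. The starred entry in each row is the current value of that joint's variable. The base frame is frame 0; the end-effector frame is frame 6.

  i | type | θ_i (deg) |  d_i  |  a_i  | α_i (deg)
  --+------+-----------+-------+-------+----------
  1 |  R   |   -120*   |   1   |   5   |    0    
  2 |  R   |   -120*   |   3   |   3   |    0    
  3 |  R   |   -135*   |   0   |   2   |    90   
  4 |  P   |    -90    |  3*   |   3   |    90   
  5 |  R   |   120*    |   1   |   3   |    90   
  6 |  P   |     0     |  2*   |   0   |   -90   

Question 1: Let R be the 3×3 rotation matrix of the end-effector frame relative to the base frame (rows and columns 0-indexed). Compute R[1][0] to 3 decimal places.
-0.837

End-effector x-axis (col 0 of R) = (-0.2241,-0.8365,0.5000)
R[1][0] = -0.8365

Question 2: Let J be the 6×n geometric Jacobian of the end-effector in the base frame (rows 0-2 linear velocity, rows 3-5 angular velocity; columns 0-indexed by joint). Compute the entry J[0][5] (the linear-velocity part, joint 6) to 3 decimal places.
prismatic axis z_5 = (-0.1294,-0.4830,-0.8660)
J_v[:, 5] = z_5; J_ω[:, 5] = (0,0,0)
entry J[0][5] = -0.1294

-0.129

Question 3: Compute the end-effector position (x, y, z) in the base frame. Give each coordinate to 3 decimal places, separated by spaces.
-4.742 -8.364 0.768

after link 1: o_1 = (-2.5000, -4.3301, 1.0000)
after link 2: o_2 = (-4.0000, -1.7321, 4.0000)
after link 3: o_3 = (-2.0681, -2.2497, 4.0000)
after link 4: o_4 = (-2.8446, -5.1475, 1.0000)
after link 5: o_5 = (-4.4830, -7.3982, 2.5000)
after link 6: o_6 = (-4.7418, -8.3641, 0.7679)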